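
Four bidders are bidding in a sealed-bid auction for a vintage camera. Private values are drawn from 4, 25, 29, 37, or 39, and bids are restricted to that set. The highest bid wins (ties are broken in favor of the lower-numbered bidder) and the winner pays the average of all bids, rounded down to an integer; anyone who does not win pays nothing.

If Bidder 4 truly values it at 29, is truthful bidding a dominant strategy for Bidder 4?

Consider the case where Bidder 1 bids 4, Bidder 2 bids 4 and Bidder 3 bids 4.
Truthful bid 29: wins, pays 10, utility 29 - 10 = 19.
Bid 25 instead: wins, pays 9, utility 29 - 9 = 20.
Since 20 > 19, bidding 25 is strictly better here, so truthful bidding is not dominant.

No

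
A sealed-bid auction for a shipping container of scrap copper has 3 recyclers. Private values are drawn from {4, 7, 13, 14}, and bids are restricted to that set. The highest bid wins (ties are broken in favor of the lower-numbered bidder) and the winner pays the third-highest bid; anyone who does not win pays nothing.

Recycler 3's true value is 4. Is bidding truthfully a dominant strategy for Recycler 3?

Check each profile of the others' bids and compare truth against every alternative bid.
Others bid (4, 4): truth gives 0, best alternative gives 0.
Others bid (4, 7): truth gives 0, best alternative gives 0.
Others bid (4, 13): truth gives 0, best alternative gives 0.
Others bid (4, 14): truth gives 0, best alternative gives 0.
Others bid (7, 4): truth gives 0, best alternative gives 0.
Others bid (7, 7): truth gives 0, best alternative gives 0.
(Remaining 10 profiles checked similarly; truth is weakly best in each.)
In every case the truthful bid is at least as good as any alternative, so it is a dominant strategy.

Yes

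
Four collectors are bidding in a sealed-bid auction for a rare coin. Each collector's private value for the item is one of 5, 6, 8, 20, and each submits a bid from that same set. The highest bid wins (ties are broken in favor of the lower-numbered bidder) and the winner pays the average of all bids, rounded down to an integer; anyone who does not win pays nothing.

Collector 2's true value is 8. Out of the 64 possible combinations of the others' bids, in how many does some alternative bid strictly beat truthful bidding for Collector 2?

Others bid (5, 5, 6): truth gives 2; bid 6 gives 3 > 2. Violating.
Others bid (5, 6, 5): truth gives 2; bid 6 gives 3 > 2. Violating.
Others bid (5, 6, 6): truth gives 2; bid 6 gives 3 > 2. Violating.
Others bid (5, 5, 5): truth gives 3; no alternative beats it.
Others bid (5, 5, 8): truth gives 2; no alternative beats it.
(Checking all 64 profiles: 3 have a profitable deviation, 61 do not.)

3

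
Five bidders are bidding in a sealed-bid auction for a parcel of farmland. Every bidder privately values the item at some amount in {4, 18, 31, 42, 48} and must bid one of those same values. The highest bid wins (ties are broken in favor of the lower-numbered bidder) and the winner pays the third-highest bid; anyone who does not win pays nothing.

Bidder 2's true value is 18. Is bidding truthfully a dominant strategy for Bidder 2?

Consider the case where Bidder 1 bids 4, Bidder 3 bids 4, Bidder 4 bids 4 and Bidder 5 bids 31.
Truthful bid 18: loses, pays 0, utility 0.
Bid 31 instead: wins, pays 4, utility 18 - 4 = 14.
Since 14 > 0, bidding 31 is strictly better here, so truthful bidding is not dominant.

No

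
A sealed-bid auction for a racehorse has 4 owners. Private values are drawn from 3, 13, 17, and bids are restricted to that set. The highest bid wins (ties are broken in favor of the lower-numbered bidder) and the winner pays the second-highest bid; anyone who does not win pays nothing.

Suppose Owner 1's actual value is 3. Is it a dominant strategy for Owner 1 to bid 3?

Yes

Check each profile of the others' bids and compare truth against every alternative bid.
Others bid (3, 3, 13): truth gives 0, best alternative gives -10.
Others bid (3, 13, 3): truth gives 0, best alternative gives -10.
Others bid (3, 13, 13): truth gives 0, best alternative gives -10.
Others bid (13, 3, 3): truth gives 0, best alternative gives -10.
Others bid (13, 3, 13): truth gives 0, best alternative gives -10.
Others bid (13, 13, 3): truth gives 0, best alternative gives -10.
(Remaining 21 profiles checked similarly; truth is weakly best in each.)
In every case the truthful bid is at least as good as any alternative, so it is a dominant strategy.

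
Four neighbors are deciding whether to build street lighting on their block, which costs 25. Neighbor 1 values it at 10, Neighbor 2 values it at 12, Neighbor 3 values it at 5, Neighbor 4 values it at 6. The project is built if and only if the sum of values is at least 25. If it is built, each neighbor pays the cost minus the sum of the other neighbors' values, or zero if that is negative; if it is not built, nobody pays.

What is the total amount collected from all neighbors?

Total value 33 ≥ cost 25, so it is built.
Neighbor 1: others sum to 23; max(0, 25 - 23) = 2.
Neighbor 2: others sum to 21; max(0, 25 - 21) = 4.
Neighbor 3: others sum to 28; max(0, 25 - 28) = 0.
Neighbor 4: others sum to 27; max(0, 25 - 27) = 0.
Total collected = 2 + 4 + 0 + 0 = 6.

6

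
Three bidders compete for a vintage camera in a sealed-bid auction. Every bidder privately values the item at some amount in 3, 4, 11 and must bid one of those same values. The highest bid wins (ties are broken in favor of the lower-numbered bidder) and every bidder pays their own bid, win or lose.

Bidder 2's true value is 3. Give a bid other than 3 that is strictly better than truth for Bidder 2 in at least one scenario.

Suppose Bidder 1 bids 3 and Bidder 3 bids 3.
Bid 3: loses but pays 3, utility -3.
Bid 4: wins, pays 4, utility 3 - 4 = -1.
So bidding 4 beats truth here (-1 > -3).

4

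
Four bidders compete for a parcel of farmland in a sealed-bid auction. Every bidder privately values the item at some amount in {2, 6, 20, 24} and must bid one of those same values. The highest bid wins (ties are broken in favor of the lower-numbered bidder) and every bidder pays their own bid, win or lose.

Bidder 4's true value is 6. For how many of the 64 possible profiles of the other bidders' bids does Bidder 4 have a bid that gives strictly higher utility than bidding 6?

63

Others bid (2, 2, 6): truth gives -6; bid 2 gives -2 > -6. Violating.
Others bid (2, 2, 20): truth gives -6; bid 2 gives -2 > -6. Violating.
Others bid (2, 2, 24): truth gives -6; bid 2 gives -2 > -6. Violating.
Others bid (2, 6, 2): truth gives -6; bid 2 gives -2 > -6. Violating.
Others bid (2, 2, 2): truth gives 0; no alternative beats it.
(Checking all 64 profiles: 63 have a profitable deviation, 1 does not.)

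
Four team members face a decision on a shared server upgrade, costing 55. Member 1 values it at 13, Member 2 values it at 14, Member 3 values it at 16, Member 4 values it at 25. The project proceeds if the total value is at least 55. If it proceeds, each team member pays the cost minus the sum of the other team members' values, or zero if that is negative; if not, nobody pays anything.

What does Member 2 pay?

Total value 68 ≥ cost 55, so the project is built.
The other team members' values sum to 54.
Cost minus that sum is 55 - 54 = 1.

1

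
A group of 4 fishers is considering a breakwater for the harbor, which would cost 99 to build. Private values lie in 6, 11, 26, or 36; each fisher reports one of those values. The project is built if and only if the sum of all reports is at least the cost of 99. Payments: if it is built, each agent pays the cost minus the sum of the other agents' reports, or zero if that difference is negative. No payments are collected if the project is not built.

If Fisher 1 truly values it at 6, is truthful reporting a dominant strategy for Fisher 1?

Check each profile of the others' reports and compare truth against every alternative report.
Others report (26, 26, 36): truth gives 0, best alternative gives -5.
Others report (26, 36, 26): truth gives 0, best alternative gives -5.
Others report (36, 26, 26): truth gives 0, best alternative gives -5.
Others report (36, 36, 36): truth gives 6, best alternative gives 6.
Others report (26, 36, 36): truth gives 5, best alternative gives 5.
Others report (36, 26, 36): truth gives 5, best alternative gives 5.
(Remaining 58 profiles checked similarly; truth is weakly best in each.)
In every case the truthful report is at least as good as any alternative, so it is a dominant strategy.

Yes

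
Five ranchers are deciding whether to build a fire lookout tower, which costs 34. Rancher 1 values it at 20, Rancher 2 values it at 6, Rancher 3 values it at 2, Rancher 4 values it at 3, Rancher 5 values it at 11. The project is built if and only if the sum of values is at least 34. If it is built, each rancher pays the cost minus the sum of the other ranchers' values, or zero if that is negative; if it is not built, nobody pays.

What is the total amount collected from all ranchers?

Total value 42 ≥ cost 34, so it is built.
Rancher 1: others sum to 22; max(0, 34 - 22) = 12.
Rancher 2: others sum to 36; max(0, 34 - 36) = 0.
Rancher 3: others sum to 40; max(0, 34 - 40) = 0.
Rancher 4: others sum to 39; max(0, 34 - 39) = 0.
Rancher 5: others sum to 31; max(0, 34 - 31) = 3.
Total collected = 12 + 0 + 0 + 0 + 3 = 15.

15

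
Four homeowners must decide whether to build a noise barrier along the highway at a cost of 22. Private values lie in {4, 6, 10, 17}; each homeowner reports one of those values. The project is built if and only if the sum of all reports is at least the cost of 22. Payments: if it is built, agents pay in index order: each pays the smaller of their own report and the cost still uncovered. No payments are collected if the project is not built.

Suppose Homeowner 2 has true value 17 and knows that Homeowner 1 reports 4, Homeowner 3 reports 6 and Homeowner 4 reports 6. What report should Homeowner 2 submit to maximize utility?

Report 4: project not built, utility 0.
Report 6: project built, pays 6, utility 17 - 6 = 11.
Report 10: project built, pays 10, utility 17 - 10 = 7.
Report 17: project built, pays 17, utility 17 - 17 = 0.
The best choice is 6 with utility 11.

6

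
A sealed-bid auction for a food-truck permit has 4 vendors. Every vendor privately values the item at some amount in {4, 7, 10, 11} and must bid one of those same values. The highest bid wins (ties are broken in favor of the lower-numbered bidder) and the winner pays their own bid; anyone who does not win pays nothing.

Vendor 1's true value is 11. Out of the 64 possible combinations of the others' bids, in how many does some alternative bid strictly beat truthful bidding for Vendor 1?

27

Others bid (4, 4, 4): truth gives 0; bid 4 gives 7 > 0. Violating.
Others bid (4, 4, 7): truth gives 0; bid 7 gives 4 > 0. Violating.
Others bid (4, 4, 10): truth gives 0; bid 10 gives 1 > 0. Violating.
Others bid (4, 7, 4): truth gives 0; bid 7 gives 4 > 0. Violating.
Others bid (4, 4, 11): truth gives 0; no alternative beats it.
Others bid (4, 7, 11): truth gives 0; no alternative beats it.
(Checking all 64 profiles: 27 have a profitable deviation, 37 do not.)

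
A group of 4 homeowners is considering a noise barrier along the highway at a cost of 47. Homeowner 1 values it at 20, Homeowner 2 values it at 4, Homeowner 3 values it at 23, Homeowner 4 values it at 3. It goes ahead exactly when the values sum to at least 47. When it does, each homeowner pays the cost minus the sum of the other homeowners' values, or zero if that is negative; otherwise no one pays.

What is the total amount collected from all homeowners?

38

Total value 50 ≥ cost 47, so it is built.
Homeowner 1: others sum to 30; max(0, 47 - 30) = 17.
Homeowner 2: others sum to 46; max(0, 47 - 46) = 1.
Homeowner 3: others sum to 27; max(0, 47 - 27) = 20.
Homeowner 4: others sum to 47; max(0, 47 - 47) = 0.
Total collected = 17 + 1 + 20 + 0 = 38.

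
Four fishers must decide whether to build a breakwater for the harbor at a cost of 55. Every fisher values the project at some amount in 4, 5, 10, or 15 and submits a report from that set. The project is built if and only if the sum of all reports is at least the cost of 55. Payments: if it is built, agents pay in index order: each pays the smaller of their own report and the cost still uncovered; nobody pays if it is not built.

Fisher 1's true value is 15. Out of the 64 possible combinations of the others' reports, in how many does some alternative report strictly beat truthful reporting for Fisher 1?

1

Others report (15, 15, 15): truth gives 0; report 10 gives 5 > 0. Violating.
Others report (4, 4, 4): truth gives 0; no alternative beats it.
Others report (4, 4, 5): truth gives 0; no alternative beats it.
(Checking all 64 profiles: 1 has a profitable deviation, 63 do not.)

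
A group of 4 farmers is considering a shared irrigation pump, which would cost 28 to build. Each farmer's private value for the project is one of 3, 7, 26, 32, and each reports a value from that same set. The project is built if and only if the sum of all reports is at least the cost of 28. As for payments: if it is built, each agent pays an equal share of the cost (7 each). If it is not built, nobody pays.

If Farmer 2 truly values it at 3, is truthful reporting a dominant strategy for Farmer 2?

Yes

Check each profile of the others' reports and compare truth against every alternative report.
Others report (7, 7, 7): truth gives 0, best alternative gives -4.
Others report (3, 3, 26): truth gives -4, best alternative gives -4.
Others report (3, 3, 32): truth gives -4, best alternative gives -4.
Others report (3, 7, 26): truth gives -4, best alternative gives -4.
Others report (3, 7, 32): truth gives -4, best alternative gives -4.
Others report (3, 26, 3): truth gives -4, best alternative gives -4.
(Remaining 58 profiles checked similarly; truth is weakly best in each.)
In every case the truthful report is at least as good as any alternative, so it is a dominant strategy.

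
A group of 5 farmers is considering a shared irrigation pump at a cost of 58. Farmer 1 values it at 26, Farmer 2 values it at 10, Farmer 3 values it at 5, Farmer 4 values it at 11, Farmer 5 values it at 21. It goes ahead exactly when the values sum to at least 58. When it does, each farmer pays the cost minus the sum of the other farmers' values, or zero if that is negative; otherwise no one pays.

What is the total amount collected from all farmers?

17

Total value 73 ≥ cost 58, so it is built.
Farmer 1: others sum to 47; max(0, 58 - 47) = 11.
Farmer 2: others sum to 63; max(0, 58 - 63) = 0.
Farmer 3: others sum to 68; max(0, 58 - 68) = 0.
Farmer 4: others sum to 62; max(0, 58 - 62) = 0.
Farmer 5: others sum to 52; max(0, 58 - 52) = 6.
Total collected = 11 + 0 + 0 + 0 + 6 = 17.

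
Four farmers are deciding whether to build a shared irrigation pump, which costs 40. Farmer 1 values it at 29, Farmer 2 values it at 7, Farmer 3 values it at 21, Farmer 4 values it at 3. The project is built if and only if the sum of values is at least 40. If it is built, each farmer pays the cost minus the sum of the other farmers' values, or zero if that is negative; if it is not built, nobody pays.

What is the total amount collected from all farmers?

10

Total value 60 ≥ cost 40, so it is built.
Farmer 1: others sum to 31; max(0, 40 - 31) = 9.
Farmer 2: others sum to 53; max(0, 40 - 53) = 0.
Farmer 3: others sum to 39; max(0, 40 - 39) = 1.
Farmer 4: others sum to 57; max(0, 40 - 57) = 0.
Total collected = 9 + 0 + 1 + 0 = 10.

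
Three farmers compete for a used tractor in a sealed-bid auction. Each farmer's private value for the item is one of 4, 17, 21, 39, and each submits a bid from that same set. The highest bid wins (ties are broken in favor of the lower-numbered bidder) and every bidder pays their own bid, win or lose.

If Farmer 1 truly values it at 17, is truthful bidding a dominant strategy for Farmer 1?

No

Consider the case where Farmer 2 bids 4 and Farmer 3 bids 4.
Truthful bid 17: wins, pays 17, utility 17 - 17 = 0.
Bid 4 instead: wins, pays 4, utility 17 - 4 = 13.
Since 13 > 0, bidding 4 is strictly better here, so truthful bidding is not dominant.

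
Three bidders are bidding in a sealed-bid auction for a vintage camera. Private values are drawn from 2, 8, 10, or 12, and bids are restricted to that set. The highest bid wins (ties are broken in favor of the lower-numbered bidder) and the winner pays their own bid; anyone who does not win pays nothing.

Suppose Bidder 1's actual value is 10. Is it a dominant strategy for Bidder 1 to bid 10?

No

Consider the case where Bidder 2 bids 2 and Bidder 3 bids 2.
Truthful bid 10: wins, pays 10, utility 10 - 10 = 0.
Bid 2 instead: wins, pays 2, utility 10 - 2 = 8.
Since 8 > 0, bidding 2 is strictly better here, so truthful bidding is not dominant.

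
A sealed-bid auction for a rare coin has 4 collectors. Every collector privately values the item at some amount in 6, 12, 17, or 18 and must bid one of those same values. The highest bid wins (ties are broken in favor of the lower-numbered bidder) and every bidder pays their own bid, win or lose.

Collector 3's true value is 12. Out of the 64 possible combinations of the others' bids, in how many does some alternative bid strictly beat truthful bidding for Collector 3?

62

Others bid (6, 6, 17): truth gives -12; bid 17 gives -5 > -12. Violating.
Others bid (6, 6, 18): truth gives -12; bid 6 gives -6 > -12. Violating.
Others bid (6, 12, 6): truth gives -12; bid 17 gives -5 > -12. Violating.
Others bid (6, 12, 12): truth gives -12; bid 17 gives -5 > -12. Violating.
Others bid (6, 6, 6): truth gives 0; no alternative beats it.
Others bid (6, 6, 12): truth gives 0; no alternative beats it.
(Checking all 64 profiles: 62 have a profitable deviation, 2 do not.)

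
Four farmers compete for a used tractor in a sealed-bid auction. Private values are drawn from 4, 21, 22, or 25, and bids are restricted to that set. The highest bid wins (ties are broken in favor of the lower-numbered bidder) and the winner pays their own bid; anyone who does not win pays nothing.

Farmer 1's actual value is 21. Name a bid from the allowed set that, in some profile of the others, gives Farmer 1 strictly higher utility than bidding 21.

Suppose Farmer 2 bids 4, Farmer 3 bids 4 and Farmer 4 bids 4.
Bid 21: wins, pays 21, utility 21 - 21 = 0.
Bid 4: wins, pays 4, utility 21 - 4 = 17.
So bidding 4 beats truth here (17 > 0).

4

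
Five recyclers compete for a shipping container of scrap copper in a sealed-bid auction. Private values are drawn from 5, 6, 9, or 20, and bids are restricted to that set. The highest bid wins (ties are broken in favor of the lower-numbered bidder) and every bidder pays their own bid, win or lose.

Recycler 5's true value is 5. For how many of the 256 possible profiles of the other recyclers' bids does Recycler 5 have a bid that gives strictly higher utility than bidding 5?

Others bid (5, 5, 5, 5): truth gives -5; bid 6 gives -1 > -5. Violating.
Others bid (5, 5, 5, 6): truth gives -5; bid 9 gives -4 > -5. Violating.
Others bid (5, 5, 6, 5): truth gives -5; bid 9 gives -4 > -5. Violating.
Others bid (5, 5, 6, 6): truth gives -5; bid 9 gives -4 > -5. Violating.
Others bid (5, 5, 5, 9): truth gives -5; no alternative beats it.
Others bid (5, 5, 5, 20): truth gives -5; no alternative beats it.
(Checking all 256 profiles: 16 have a profitable deviation, 240 do not.)

16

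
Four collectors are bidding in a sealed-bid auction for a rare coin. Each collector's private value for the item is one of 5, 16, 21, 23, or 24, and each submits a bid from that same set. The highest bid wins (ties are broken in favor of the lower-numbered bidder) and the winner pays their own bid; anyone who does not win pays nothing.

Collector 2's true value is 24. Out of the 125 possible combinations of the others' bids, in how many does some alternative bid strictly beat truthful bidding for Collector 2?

Others bid (5, 5, 5): truth gives 0; bid 16 gives 8 > 0. Violating.
Others bid (5, 5, 16): truth gives 0; bid 16 gives 8 > 0. Violating.
Others bid (5, 5, 21): truth gives 0; bid 21 gives 3 > 0. Violating.
Others bid (5, 5, 23): truth gives 0; bid 23 gives 1 > 0. Violating.
Others bid (5, 5, 24): truth gives 0; no alternative beats it.
Others bid (5, 16, 24): truth gives 0; no alternative beats it.
(Checking all 125 profiles: 48 have a profitable deviation, 77 do not.)

48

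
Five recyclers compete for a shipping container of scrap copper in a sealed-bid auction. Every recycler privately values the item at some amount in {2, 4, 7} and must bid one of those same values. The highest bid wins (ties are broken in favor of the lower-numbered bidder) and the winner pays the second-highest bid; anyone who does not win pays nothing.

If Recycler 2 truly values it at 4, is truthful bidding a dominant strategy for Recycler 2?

Yes

Check each profile of the others' bids and compare truth against every alternative bid.
Others bid (2, 2, 2, 2): truth gives 2, best alternative gives 2.
Others bid (2, 2, 2, 4): truth gives 0, best alternative gives 0.
Others bid (2, 2, 2, 7): truth gives 0, best alternative gives 0.
Others bid (2, 2, 4, 2): truth gives 0, best alternative gives 0.
Others bid (2, 2, 4, 4): truth gives 0, best alternative gives 0.
Others bid (2, 2, 4, 7): truth gives 0, best alternative gives 0.
(Remaining 75 profiles checked similarly; truth is weakly best in each.)
In every case the truthful bid is at least as good as any alternative, so it is a dominant strategy.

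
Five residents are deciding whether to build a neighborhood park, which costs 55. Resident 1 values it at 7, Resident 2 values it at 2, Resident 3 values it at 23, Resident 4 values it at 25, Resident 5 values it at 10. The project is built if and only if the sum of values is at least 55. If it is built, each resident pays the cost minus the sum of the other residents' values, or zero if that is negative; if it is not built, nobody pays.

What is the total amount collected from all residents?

24

Total value 67 ≥ cost 55, so it is built.
Resident 1: others sum to 60; max(0, 55 - 60) = 0.
Resident 2: others sum to 65; max(0, 55 - 65) = 0.
Resident 3: others sum to 44; max(0, 55 - 44) = 11.
Resident 4: others sum to 42; max(0, 55 - 42) = 13.
Resident 5: others sum to 57; max(0, 55 - 57) = 0.
Total collected = 0 + 0 + 11 + 13 + 0 = 24.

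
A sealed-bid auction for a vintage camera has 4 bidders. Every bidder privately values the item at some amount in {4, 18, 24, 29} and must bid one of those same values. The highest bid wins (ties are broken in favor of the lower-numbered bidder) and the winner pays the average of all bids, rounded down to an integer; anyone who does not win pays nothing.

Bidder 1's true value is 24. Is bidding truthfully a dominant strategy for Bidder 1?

No

Consider the case where Bidder 2 bids 4, Bidder 3 bids 4 and Bidder 4 bids 4.
Truthful bid 24: wins, pays 9, utility 24 - 9 = 15.
Bid 4 instead: wins, pays 4, utility 24 - 4 = 20.
Since 20 > 15, bidding 4 is strictly better here, so truthful bidding is not dominant.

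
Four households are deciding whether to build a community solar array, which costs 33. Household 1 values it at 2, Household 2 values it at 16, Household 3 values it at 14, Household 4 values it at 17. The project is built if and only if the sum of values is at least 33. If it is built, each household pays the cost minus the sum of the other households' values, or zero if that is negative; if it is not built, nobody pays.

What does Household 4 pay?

Total value 49 ≥ cost 33, so the project is built.
The other households' values sum to 32.
Cost minus that sum is 33 - 32 = 1.

1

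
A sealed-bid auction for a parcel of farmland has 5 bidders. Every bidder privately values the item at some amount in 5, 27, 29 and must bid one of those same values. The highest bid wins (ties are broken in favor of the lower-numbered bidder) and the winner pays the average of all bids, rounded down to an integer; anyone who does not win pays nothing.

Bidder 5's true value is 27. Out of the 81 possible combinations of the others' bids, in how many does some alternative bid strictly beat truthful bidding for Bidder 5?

14

Others bid (5, 5, 5, 27): truth gives 0; bid 29 gives 13 > 0. Violating.
Others bid (5, 5, 27, 5): truth gives 0; bid 29 gives 13 > 0. Violating.
Others bid (5, 5, 27, 27): truth gives 0; bid 29 gives 9 > 0. Violating.
Others bid (5, 27, 5, 5): truth gives 0; bid 29 gives 13 > 0. Violating.
Others bid (5, 5, 5, 5): truth gives 18; no alternative beats it.
Others bid (5, 5, 5, 29): truth gives 0; no alternative beats it.
(Checking all 81 profiles: 14 have a profitable deviation, 67 do not.)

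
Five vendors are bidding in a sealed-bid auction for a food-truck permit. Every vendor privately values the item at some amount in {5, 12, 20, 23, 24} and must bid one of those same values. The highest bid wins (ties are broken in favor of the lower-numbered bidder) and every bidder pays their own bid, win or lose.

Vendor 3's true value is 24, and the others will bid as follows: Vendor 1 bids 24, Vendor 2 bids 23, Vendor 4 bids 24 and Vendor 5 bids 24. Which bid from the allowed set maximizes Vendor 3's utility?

Bid 5: loses but pays 5, utility -5.
Bid 12: loses but pays 12, utility -12.
Bid 20: loses but pays 20, utility -20.
Bid 23: loses but pays 23, utility -23.
Bid 24: loses but pays 24, utility -24.
The best choice is 5 with utility -5.

5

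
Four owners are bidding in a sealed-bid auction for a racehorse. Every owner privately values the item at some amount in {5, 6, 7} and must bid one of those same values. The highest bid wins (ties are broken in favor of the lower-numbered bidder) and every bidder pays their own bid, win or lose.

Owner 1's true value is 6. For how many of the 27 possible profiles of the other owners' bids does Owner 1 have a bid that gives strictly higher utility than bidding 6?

20

Others bid (5, 5, 5): truth gives 0; bid 5 gives 1 > 0. Violating.
Others bid (5, 5, 7): truth gives -6; bid 7 gives -1 > -6. Violating.
Others bid (5, 6, 7): truth gives -6; bid 7 gives -1 > -6. Violating.
Others bid (5, 7, 5): truth gives -6; bid 7 gives -1 > -6. Violating.
Others bid (5, 5, 6): truth gives 0; no alternative beats it.
Others bid (5, 6, 5): truth gives 0; no alternative beats it.
(Checking all 27 profiles: 20 have a profitable deviation, 7 do not.)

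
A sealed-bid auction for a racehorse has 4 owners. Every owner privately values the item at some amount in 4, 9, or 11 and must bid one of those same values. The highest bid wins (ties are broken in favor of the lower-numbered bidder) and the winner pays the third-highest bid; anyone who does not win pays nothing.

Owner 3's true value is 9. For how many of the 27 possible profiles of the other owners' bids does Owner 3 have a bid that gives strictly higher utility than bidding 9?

3

Others bid (4, 4, 11): truth gives 0; bid 11 gives 5 > 0. Violating.
Others bid (4, 9, 4): truth gives 0; bid 11 gives 5 > 0. Violating.
Others bid (9, 4, 4): truth gives 0; bid 11 gives 5 > 0. Violating.
Others bid (4, 4, 4): truth gives 5; no alternative beats it.
Others bid (4, 4, 9): truth gives 5; no alternative beats it.
(Checking all 27 profiles: 3 have a profitable deviation, 24 do not.)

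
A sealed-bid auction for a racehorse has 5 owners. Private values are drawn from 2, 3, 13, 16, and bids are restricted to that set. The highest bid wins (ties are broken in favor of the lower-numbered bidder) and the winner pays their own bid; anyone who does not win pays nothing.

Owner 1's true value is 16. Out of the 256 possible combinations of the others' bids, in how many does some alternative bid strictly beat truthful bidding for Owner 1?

81

Others bid (2, 2, 2, 2): truth gives 0; bid 2 gives 14 > 0. Violating.
Others bid (2, 2, 2, 3): truth gives 0; bid 3 gives 13 > 0. Violating.
Others bid (2, 2, 2, 13): truth gives 0; bid 13 gives 3 > 0. Violating.
Others bid (2, 2, 3, 2): truth gives 0; bid 3 gives 13 > 0. Violating.
Others bid (2, 2, 2, 16): truth gives 0; no alternative beats it.
Others bid (2, 2, 3, 16): truth gives 0; no alternative beats it.
(Checking all 256 profiles: 81 have a profitable deviation, 175 do not.)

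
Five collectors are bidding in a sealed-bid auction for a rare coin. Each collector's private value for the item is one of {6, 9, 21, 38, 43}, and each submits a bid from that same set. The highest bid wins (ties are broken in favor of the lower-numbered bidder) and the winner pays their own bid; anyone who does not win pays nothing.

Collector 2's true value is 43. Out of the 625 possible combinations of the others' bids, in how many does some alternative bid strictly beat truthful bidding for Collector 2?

Others bid (6, 6, 6, 6): truth gives 0; bid 9 gives 34 > 0. Violating.
Others bid (6, 6, 6, 9): truth gives 0; bid 9 gives 34 > 0. Violating.
Others bid (6, 6, 6, 21): truth gives 0; bid 21 gives 22 > 0. Violating.
Others bid (6, 6, 6, 38): truth gives 0; bid 38 gives 5 > 0. Violating.
Others bid (6, 6, 6, 43): truth gives 0; no alternative beats it.
Others bid (6, 6, 9, 43): truth gives 0; no alternative beats it.
(Checking all 625 profiles: 192 have a profitable deviation, 433 do not.)

192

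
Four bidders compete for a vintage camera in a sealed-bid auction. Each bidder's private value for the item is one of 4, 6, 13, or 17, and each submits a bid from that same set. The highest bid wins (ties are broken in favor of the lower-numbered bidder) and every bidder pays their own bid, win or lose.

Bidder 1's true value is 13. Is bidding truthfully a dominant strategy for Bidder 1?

No

Consider the case where Bidder 2 bids 4, Bidder 3 bids 4 and Bidder 4 bids 4.
Truthful bid 13: wins, pays 13, utility 13 - 13 = 0.
Bid 4 instead: wins, pays 4, utility 13 - 4 = 9.
Since 9 > 0, bidding 4 is strictly better here, so truthful bidding is not dominant.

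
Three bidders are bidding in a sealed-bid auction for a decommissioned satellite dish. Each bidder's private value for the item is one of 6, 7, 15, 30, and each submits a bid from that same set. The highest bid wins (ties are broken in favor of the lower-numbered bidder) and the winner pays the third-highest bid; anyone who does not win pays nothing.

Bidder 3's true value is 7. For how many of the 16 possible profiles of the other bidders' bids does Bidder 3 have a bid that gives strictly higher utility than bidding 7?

Others bid (6, 7): truth gives 0; bid 15 gives 1 > 0. Violating.
Others bid (6, 15): truth gives 0; bid 30 gives 1 > 0. Violating.
Others bid (7, 6): truth gives 0; bid 15 gives 1 > 0. Violating.
Others bid (15, 6): truth gives 0; bid 30 gives 1 > 0. Violating.
Others bid (6, 6): truth gives 1; no alternative beats it.
Others bid (6, 30): truth gives 0; no alternative beats it.
(Checking all 16 profiles: 4 have a profitable deviation, 12 do not.)

4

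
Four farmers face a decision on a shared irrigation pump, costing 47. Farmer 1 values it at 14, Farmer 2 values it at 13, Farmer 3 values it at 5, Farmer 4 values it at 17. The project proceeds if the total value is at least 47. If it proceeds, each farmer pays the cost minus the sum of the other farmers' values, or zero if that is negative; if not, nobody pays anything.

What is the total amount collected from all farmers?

41

Total value 49 ≥ cost 47, so it is built.
Farmer 1: others sum to 35; max(0, 47 - 35) = 12.
Farmer 2: others sum to 36; max(0, 47 - 36) = 11.
Farmer 3: others sum to 44; max(0, 47 - 44) = 3.
Farmer 4: others sum to 32; max(0, 47 - 32) = 15.
Total collected = 12 + 11 + 3 + 15 = 41.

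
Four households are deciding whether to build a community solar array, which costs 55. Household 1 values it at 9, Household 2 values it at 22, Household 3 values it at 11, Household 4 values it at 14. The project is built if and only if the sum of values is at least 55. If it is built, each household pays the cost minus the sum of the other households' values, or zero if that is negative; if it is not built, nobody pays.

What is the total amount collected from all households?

Total value 56 ≥ cost 55, so it is built.
Household 1: others sum to 47; max(0, 55 - 47) = 8.
Household 2: others sum to 34; max(0, 55 - 34) = 21.
Household 3: others sum to 45; max(0, 55 - 45) = 10.
Household 4: others sum to 42; max(0, 55 - 42) = 13.
Total collected = 8 + 21 + 10 + 13 = 52.

52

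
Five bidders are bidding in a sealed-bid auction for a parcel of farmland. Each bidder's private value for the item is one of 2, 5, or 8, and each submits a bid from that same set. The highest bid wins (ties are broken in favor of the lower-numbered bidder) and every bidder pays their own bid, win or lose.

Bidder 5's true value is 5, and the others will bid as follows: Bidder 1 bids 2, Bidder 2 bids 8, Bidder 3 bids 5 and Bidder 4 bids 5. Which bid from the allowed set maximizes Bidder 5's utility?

Bid 2: loses but pays 2, utility -2.
Bid 5: loses but pays 5, utility -5.
Bid 8: loses but pays 8, utility -8.
The best choice is 2 with utility -2.

2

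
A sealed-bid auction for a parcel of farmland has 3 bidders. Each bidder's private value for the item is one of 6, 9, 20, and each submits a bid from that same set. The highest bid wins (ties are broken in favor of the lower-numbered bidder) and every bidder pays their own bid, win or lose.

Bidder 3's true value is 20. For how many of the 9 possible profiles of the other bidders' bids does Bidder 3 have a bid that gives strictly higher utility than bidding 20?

Others bid (6, 6): truth gives 0; bid 9 gives 11 > 0. Violating.
Others bid (6, 20): truth gives -20; bid 6 gives -6 > -20. Violating.
Others bid (9, 20): truth gives -20; bid 6 gives -6 > -20. Violating.
Others bid (20, 6): truth gives -20; bid 6 gives -6 > -20. Violating.
Others bid (6, 9): truth gives 0; no alternative beats it.
Others bid (9, 6): truth gives 0; no alternative beats it.
(Checking all 9 profiles: 6 have a profitable deviation, 3 do not.)

6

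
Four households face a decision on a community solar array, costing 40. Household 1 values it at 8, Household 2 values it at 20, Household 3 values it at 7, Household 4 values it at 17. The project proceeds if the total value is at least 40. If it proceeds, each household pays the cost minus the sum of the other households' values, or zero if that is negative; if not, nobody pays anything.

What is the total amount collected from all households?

13

Total value 52 ≥ cost 40, so it is built.
Household 1: others sum to 44; max(0, 40 - 44) = 0.
Household 2: others sum to 32; max(0, 40 - 32) = 8.
Household 3: others sum to 45; max(0, 40 - 45) = 0.
Household 4: others sum to 35; max(0, 40 - 35) = 5.
Total collected = 0 + 8 + 0 + 5 = 13.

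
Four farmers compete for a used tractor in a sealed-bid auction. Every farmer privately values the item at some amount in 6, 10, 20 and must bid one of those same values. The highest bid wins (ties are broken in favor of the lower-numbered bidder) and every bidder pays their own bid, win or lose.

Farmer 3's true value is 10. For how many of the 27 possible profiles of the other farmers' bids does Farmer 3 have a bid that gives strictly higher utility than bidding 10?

25

Others bid (6, 6, 20): truth gives -10; bid 6 gives -6 > -10. Violating.
Others bid (6, 10, 6): truth gives -10; bid 6 gives -6 > -10. Violating.
Others bid (6, 10, 10): truth gives -10; bid 6 gives -6 > -10. Violating.
Others bid (6, 10, 20): truth gives -10; bid 6 gives -6 > -10. Violating.
Others bid (6, 6, 6): truth gives 0; no alternative beats it.
Others bid (6, 6, 10): truth gives 0; no alternative beats it.
(Checking all 27 profiles: 25 have a profitable deviation, 2 do not.)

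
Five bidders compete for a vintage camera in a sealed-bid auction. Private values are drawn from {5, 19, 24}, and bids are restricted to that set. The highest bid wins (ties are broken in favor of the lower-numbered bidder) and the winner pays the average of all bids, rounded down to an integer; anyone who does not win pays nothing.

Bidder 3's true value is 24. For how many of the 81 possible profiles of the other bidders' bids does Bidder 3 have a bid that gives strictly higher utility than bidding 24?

4

Others bid (5, 5, 5, 5): truth gives 16; bid 19 gives 17 > 16. Violating.
Others bid (5, 5, 5, 19): truth gives 13; bid 19 gives 14 > 13. Violating.
Others bid (5, 5, 19, 5): truth gives 13; bid 19 gives 14 > 13. Violating.
Others bid (5, 5, 19, 19): truth gives 10; bid 19 gives 11 > 10. Violating.
Others bid (5, 5, 5, 24): truth gives 12; no alternative beats it.
Others bid (5, 5, 19, 24): truth gives 9; no alternative beats it.
(Checking all 81 profiles: 4 have a profitable deviation, 77 do not.)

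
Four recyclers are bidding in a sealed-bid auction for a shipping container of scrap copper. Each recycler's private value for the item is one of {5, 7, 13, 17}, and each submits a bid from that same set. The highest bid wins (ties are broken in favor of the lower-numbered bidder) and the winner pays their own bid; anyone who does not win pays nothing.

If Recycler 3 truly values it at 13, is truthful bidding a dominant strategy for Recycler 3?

Consider the case where Recycler 1 bids 5, Recycler 2 bids 5 and Recycler 4 bids 5.
Truthful bid 13: wins, pays 13, utility 13 - 13 = 0.
Bid 7 instead: wins, pays 7, utility 13 - 7 = 6.
Since 6 > 0, bidding 7 is strictly better here, so truthful bidding is not dominant.

No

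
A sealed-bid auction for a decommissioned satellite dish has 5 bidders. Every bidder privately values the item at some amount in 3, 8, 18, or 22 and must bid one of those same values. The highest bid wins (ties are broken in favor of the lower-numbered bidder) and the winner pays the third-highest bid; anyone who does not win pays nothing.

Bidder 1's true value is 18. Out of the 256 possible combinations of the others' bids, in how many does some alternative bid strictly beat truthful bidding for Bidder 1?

32

Others bid (3, 3, 3, 22): truth gives 0; bid 22 gives 15 > 0. Violating.
Others bid (3, 3, 8, 22): truth gives 0; bid 22 gives 10 > 0. Violating.
Others bid (3, 3, 22, 3): truth gives 0; bid 22 gives 15 > 0. Violating.
Others bid (3, 3, 22, 8): truth gives 0; bid 22 gives 10 > 0. Violating.
Others bid (3, 3, 3, 3): truth gives 15; no alternative beats it.
Others bid (3, 3, 3, 8): truth gives 15; no alternative beats it.
(Checking all 256 profiles: 32 have a profitable deviation, 224 do not.)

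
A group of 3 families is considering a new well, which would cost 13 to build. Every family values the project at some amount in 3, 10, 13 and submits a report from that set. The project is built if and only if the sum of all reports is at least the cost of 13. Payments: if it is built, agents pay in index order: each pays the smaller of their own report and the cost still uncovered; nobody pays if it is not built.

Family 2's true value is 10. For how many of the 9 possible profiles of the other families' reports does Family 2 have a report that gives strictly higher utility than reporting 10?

2

Others report (3, 10): truth gives 0; report 3 gives 7 > 0. Violating.
Others report (3, 13): truth gives 0; report 3 gives 7 > 0. Violating.
Others report (3, 3): truth gives 0; no alternative beats it.
Others report (10, 3): truth gives 7; no alternative beats it.
(Checking all 9 profiles: 2 have a profitable deviation, 7 do not.)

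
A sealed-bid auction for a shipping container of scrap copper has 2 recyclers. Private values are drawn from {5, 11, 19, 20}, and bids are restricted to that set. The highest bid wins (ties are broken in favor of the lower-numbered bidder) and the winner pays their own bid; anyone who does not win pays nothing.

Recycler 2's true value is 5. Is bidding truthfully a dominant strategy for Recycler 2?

Yes

Check each profile of the others' bids and compare truth against every alternative bid.
Others bid (5): truth gives 0, best alternative gives -6.
Others bid (11): truth gives 0, best alternative gives 0.
Others bid (19): truth gives 0, best alternative gives 0.
Others bid (20): truth gives 0, best alternative gives 0.
In every case the truthful bid is at least as good as any alternative, so it is a dominant strategy.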